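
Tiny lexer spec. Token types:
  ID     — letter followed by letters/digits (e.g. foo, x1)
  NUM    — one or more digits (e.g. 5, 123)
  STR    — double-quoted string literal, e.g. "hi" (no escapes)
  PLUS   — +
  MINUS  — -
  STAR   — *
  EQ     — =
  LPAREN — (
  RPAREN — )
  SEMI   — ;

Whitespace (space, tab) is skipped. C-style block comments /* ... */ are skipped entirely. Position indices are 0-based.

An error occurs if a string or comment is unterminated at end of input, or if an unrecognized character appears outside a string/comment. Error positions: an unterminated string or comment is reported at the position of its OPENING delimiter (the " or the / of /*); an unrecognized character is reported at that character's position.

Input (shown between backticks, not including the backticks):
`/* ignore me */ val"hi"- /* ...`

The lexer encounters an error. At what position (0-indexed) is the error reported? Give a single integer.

pos=0: enter COMMENT mode (saw '/*')
exit COMMENT mode (now at pos=15)
pos=16: emit ID 'val' (now at pos=19)
pos=19: enter STRING mode
pos=19: emit STR "hi" (now at pos=23)
pos=23: emit MINUS '-'
pos=25: enter COMMENT mode (saw '/*')
pos=25: ERROR — unterminated comment (reached EOF)

Answer: 25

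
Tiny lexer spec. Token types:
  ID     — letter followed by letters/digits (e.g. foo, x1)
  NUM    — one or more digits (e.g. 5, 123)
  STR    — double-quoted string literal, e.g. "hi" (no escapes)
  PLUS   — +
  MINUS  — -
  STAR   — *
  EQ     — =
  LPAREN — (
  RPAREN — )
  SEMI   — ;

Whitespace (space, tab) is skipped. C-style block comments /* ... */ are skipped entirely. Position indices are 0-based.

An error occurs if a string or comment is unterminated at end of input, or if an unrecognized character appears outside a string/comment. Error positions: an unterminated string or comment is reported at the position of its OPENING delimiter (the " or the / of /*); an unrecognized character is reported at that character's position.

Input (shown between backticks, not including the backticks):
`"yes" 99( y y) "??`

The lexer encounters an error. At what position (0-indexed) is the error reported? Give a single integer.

pos=0: enter STRING mode
pos=0: emit STR "yes" (now at pos=5)
pos=6: emit NUM '99' (now at pos=8)
pos=8: emit LPAREN '('
pos=10: emit ID 'y' (now at pos=11)
pos=12: emit ID 'y' (now at pos=13)
pos=13: emit RPAREN ')'
pos=15: enter STRING mode
pos=15: ERROR — unterminated string

Answer: 15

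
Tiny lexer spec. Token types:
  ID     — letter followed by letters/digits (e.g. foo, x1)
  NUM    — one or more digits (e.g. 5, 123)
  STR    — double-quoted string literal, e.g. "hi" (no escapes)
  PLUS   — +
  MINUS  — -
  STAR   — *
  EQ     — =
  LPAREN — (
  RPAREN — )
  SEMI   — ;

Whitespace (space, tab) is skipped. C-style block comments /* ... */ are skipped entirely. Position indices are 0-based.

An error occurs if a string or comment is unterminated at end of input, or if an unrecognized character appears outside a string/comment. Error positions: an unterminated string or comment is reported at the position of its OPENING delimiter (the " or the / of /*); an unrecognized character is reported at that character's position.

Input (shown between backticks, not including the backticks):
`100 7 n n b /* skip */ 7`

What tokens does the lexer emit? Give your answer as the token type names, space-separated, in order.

pos=0: emit NUM '100' (now at pos=3)
pos=4: emit NUM '7' (now at pos=5)
pos=6: emit ID 'n' (now at pos=7)
pos=8: emit ID 'n' (now at pos=9)
pos=10: emit ID 'b' (now at pos=11)
pos=12: enter COMMENT mode (saw '/*')
exit COMMENT mode (now at pos=22)
pos=23: emit NUM '7' (now at pos=24)
DONE. 6 tokens: [NUM, NUM, ID, ID, ID, NUM]

Answer: NUM NUM ID ID ID NUM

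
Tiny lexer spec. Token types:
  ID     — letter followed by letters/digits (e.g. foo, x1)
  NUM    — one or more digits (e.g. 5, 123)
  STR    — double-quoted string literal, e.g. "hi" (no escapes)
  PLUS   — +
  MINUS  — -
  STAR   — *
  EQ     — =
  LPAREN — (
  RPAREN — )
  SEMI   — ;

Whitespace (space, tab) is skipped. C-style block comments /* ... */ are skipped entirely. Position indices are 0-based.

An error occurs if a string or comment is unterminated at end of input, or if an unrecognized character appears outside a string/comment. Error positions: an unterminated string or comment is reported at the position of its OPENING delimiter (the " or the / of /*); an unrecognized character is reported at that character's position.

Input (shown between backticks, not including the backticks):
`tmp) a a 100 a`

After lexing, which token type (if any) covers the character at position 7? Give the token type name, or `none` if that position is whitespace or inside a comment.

Answer: ID

Derivation:
pos=0: emit ID 'tmp' (now at pos=3)
pos=3: emit RPAREN ')'
pos=5: emit ID 'a' (now at pos=6)
pos=7: emit ID 'a' (now at pos=8)
pos=9: emit NUM '100' (now at pos=12)
pos=13: emit ID 'a' (now at pos=14)
DONE. 6 tokens: [ID, RPAREN, ID, ID, NUM, ID]
Position 7: char is 'a' -> ID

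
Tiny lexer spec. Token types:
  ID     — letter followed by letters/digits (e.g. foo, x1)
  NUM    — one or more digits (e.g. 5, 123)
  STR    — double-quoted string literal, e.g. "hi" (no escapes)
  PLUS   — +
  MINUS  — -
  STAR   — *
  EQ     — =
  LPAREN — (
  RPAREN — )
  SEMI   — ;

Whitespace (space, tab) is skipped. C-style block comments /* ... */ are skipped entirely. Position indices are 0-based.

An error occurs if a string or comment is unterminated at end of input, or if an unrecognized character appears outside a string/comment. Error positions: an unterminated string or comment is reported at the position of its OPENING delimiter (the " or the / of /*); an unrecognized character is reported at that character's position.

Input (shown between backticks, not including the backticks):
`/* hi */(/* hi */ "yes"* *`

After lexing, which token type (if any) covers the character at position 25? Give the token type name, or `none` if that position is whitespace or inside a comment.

Answer: STAR

Derivation:
pos=0: enter COMMENT mode (saw '/*')
exit COMMENT mode (now at pos=8)
pos=8: emit LPAREN '('
pos=9: enter COMMENT mode (saw '/*')
exit COMMENT mode (now at pos=17)
pos=18: enter STRING mode
pos=18: emit STR "yes" (now at pos=23)
pos=23: emit STAR '*'
pos=25: emit STAR '*'
DONE. 4 tokens: [LPAREN, STR, STAR, STAR]
Position 25: char is '*' -> STAR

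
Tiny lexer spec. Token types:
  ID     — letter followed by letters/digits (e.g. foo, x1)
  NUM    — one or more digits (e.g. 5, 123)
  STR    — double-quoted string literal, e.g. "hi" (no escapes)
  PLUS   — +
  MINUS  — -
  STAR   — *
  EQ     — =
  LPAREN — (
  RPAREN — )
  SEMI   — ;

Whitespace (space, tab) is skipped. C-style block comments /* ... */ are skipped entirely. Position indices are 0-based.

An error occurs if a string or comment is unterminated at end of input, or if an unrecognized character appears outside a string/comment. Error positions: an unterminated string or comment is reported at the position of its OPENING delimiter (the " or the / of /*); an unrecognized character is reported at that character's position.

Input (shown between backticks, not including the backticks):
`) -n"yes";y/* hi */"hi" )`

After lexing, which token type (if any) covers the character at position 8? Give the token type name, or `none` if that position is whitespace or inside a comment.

pos=0: emit RPAREN ')'
pos=2: emit MINUS '-'
pos=3: emit ID 'n' (now at pos=4)
pos=4: enter STRING mode
pos=4: emit STR "yes" (now at pos=9)
pos=9: emit SEMI ';'
pos=10: emit ID 'y' (now at pos=11)
pos=11: enter COMMENT mode (saw '/*')
exit COMMENT mode (now at pos=19)
pos=19: enter STRING mode
pos=19: emit STR "hi" (now at pos=23)
pos=24: emit RPAREN ')'
DONE. 8 tokens: [RPAREN, MINUS, ID, STR, SEMI, ID, STR, RPAREN]
Position 8: char is '"' -> STR

Answer: STR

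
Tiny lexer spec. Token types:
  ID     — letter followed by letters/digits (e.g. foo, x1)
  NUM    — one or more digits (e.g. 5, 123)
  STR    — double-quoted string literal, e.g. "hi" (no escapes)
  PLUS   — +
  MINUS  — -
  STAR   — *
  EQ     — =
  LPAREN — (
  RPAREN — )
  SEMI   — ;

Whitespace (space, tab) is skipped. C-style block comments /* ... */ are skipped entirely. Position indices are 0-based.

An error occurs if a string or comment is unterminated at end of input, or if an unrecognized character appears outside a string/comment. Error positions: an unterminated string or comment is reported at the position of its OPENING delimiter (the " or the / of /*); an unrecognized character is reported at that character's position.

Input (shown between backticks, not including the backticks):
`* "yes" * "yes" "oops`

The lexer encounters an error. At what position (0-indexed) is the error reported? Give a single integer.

Answer: 16

Derivation:
pos=0: emit STAR '*'
pos=2: enter STRING mode
pos=2: emit STR "yes" (now at pos=7)
pos=8: emit STAR '*'
pos=10: enter STRING mode
pos=10: emit STR "yes" (now at pos=15)
pos=16: enter STRING mode
pos=16: ERROR — unterminated string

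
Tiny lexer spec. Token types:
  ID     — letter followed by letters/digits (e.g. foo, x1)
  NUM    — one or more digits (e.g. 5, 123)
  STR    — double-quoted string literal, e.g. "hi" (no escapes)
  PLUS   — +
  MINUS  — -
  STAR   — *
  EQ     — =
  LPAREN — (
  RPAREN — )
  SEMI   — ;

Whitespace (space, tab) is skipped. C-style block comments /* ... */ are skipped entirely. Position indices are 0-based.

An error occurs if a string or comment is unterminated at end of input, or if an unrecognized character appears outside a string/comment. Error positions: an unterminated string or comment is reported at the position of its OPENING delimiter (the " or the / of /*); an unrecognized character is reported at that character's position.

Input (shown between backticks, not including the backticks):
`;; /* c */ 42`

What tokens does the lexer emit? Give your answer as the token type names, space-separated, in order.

Answer: SEMI SEMI NUM

Derivation:
pos=0: emit SEMI ';'
pos=1: emit SEMI ';'
pos=3: enter COMMENT mode (saw '/*')
exit COMMENT mode (now at pos=10)
pos=11: emit NUM '42' (now at pos=13)
DONE. 3 tokens: [SEMI, SEMI, NUM]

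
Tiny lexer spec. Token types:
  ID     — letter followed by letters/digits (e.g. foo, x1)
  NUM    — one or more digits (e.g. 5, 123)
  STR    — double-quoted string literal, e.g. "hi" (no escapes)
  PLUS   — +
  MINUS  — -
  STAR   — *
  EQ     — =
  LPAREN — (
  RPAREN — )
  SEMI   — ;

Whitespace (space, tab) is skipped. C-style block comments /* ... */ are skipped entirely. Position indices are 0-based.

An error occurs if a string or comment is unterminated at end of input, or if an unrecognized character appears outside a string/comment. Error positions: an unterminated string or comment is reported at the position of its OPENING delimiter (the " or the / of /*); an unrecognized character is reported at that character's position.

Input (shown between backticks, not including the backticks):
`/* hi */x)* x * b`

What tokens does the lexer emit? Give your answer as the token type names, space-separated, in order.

pos=0: enter COMMENT mode (saw '/*')
exit COMMENT mode (now at pos=8)
pos=8: emit ID 'x' (now at pos=9)
pos=9: emit RPAREN ')'
pos=10: emit STAR '*'
pos=12: emit ID 'x' (now at pos=13)
pos=14: emit STAR '*'
pos=16: emit ID 'b' (now at pos=17)
DONE. 6 tokens: [ID, RPAREN, STAR, ID, STAR, ID]

Answer: ID RPAREN STAR ID STAR ID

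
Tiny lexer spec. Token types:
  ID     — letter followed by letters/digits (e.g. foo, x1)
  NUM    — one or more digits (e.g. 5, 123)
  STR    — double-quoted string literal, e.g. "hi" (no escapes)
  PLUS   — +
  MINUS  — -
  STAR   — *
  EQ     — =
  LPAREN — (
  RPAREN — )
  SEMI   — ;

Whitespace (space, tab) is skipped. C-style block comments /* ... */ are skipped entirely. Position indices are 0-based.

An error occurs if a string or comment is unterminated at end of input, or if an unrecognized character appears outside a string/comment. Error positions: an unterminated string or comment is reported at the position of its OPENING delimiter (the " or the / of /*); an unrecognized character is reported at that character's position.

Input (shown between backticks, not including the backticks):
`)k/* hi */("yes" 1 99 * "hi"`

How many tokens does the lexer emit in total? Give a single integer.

Answer: 8

Derivation:
pos=0: emit RPAREN ')'
pos=1: emit ID 'k' (now at pos=2)
pos=2: enter COMMENT mode (saw '/*')
exit COMMENT mode (now at pos=10)
pos=10: emit LPAREN '('
pos=11: enter STRING mode
pos=11: emit STR "yes" (now at pos=16)
pos=17: emit NUM '1' (now at pos=18)
pos=19: emit NUM '99' (now at pos=21)
pos=22: emit STAR '*'
pos=24: enter STRING mode
pos=24: emit STR "hi" (now at pos=28)
DONE. 8 tokens: [RPAREN, ID, LPAREN, STR, NUM, NUM, STAR, STR]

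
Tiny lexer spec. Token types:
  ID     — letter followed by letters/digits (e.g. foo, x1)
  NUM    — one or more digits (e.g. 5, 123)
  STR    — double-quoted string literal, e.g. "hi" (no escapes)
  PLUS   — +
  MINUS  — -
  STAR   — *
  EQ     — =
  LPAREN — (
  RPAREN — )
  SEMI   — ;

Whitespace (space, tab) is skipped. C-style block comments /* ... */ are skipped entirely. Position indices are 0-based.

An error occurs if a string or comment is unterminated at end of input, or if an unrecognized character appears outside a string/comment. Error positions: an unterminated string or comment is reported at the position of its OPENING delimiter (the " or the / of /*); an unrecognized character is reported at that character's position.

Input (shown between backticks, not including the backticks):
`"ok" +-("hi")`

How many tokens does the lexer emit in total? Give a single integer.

pos=0: enter STRING mode
pos=0: emit STR "ok" (now at pos=4)
pos=5: emit PLUS '+'
pos=6: emit MINUS '-'
pos=7: emit LPAREN '('
pos=8: enter STRING mode
pos=8: emit STR "hi" (now at pos=12)
pos=12: emit RPAREN ')'
DONE. 6 tokens: [STR, PLUS, MINUS, LPAREN, STR, RPAREN]

Answer: 6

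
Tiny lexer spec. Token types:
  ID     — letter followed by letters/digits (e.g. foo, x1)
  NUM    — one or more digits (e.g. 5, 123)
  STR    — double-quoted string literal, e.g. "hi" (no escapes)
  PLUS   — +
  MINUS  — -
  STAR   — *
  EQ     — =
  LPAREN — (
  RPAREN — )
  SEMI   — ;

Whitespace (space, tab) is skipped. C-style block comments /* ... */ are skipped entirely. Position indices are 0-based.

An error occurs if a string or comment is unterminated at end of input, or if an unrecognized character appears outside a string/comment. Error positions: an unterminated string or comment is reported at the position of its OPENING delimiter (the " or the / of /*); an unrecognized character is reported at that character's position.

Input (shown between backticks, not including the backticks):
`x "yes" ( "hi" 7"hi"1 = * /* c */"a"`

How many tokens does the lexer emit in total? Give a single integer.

Answer: 10

Derivation:
pos=0: emit ID 'x' (now at pos=1)
pos=2: enter STRING mode
pos=2: emit STR "yes" (now at pos=7)
pos=8: emit LPAREN '('
pos=10: enter STRING mode
pos=10: emit STR "hi" (now at pos=14)
pos=15: emit NUM '7' (now at pos=16)
pos=16: enter STRING mode
pos=16: emit STR "hi" (now at pos=20)
pos=20: emit NUM '1' (now at pos=21)
pos=22: emit EQ '='
pos=24: emit STAR '*'
pos=26: enter COMMENT mode (saw '/*')
exit COMMENT mode (now at pos=33)
pos=33: enter STRING mode
pos=33: emit STR "a" (now at pos=36)
DONE. 10 tokens: [ID, STR, LPAREN, STR, NUM, STR, NUM, EQ, STAR, STR]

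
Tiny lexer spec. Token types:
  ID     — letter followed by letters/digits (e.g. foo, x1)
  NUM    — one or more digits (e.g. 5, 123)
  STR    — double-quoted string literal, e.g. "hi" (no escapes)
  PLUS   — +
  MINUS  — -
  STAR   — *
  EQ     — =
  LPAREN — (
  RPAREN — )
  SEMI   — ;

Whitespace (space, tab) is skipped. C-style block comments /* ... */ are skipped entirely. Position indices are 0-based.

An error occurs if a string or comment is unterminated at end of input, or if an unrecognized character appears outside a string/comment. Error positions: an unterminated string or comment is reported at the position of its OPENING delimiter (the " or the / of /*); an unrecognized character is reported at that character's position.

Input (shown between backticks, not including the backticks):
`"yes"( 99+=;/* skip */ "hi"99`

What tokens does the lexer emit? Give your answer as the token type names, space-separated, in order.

Answer: STR LPAREN NUM PLUS EQ SEMI STR NUM

Derivation:
pos=0: enter STRING mode
pos=0: emit STR "yes" (now at pos=5)
pos=5: emit LPAREN '('
pos=7: emit NUM '99' (now at pos=9)
pos=9: emit PLUS '+'
pos=10: emit EQ '='
pos=11: emit SEMI ';'
pos=12: enter COMMENT mode (saw '/*')
exit COMMENT mode (now at pos=22)
pos=23: enter STRING mode
pos=23: emit STR "hi" (now at pos=27)
pos=27: emit NUM '99' (now at pos=29)
DONE. 8 tokens: [STR, LPAREN, NUM, PLUS, EQ, SEMI, STR, NUM]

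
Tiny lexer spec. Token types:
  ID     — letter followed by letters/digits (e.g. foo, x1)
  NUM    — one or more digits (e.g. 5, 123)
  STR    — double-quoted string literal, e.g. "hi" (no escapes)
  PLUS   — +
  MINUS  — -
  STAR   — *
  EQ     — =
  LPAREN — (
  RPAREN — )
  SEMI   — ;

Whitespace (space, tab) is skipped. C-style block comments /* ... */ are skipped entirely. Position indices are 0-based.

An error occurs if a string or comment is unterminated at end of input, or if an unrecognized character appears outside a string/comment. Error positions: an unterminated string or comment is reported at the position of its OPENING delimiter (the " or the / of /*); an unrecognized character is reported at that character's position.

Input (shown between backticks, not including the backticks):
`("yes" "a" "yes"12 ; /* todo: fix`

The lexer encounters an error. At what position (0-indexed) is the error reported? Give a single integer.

pos=0: emit LPAREN '('
pos=1: enter STRING mode
pos=1: emit STR "yes" (now at pos=6)
pos=7: enter STRING mode
pos=7: emit STR "a" (now at pos=10)
pos=11: enter STRING mode
pos=11: emit STR "yes" (now at pos=16)
pos=16: emit NUM '12' (now at pos=18)
pos=19: emit SEMI ';'
pos=21: enter COMMENT mode (saw '/*')
pos=21: ERROR — unterminated comment (reached EOF)

Answer: 21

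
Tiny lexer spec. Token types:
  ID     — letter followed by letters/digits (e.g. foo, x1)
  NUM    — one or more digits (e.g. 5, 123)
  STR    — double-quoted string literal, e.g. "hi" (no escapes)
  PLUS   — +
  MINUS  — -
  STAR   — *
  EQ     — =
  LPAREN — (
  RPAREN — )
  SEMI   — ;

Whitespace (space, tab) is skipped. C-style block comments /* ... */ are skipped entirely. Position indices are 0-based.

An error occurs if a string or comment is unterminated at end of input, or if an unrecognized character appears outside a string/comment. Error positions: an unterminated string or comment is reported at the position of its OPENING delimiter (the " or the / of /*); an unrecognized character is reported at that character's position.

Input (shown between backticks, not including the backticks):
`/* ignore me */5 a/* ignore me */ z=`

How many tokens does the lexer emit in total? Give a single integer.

Answer: 4

Derivation:
pos=0: enter COMMENT mode (saw '/*')
exit COMMENT mode (now at pos=15)
pos=15: emit NUM '5' (now at pos=16)
pos=17: emit ID 'a' (now at pos=18)
pos=18: enter COMMENT mode (saw '/*')
exit COMMENT mode (now at pos=33)
pos=34: emit ID 'z' (now at pos=35)
pos=35: emit EQ '='
DONE. 4 tokens: [NUM, ID, ID, EQ]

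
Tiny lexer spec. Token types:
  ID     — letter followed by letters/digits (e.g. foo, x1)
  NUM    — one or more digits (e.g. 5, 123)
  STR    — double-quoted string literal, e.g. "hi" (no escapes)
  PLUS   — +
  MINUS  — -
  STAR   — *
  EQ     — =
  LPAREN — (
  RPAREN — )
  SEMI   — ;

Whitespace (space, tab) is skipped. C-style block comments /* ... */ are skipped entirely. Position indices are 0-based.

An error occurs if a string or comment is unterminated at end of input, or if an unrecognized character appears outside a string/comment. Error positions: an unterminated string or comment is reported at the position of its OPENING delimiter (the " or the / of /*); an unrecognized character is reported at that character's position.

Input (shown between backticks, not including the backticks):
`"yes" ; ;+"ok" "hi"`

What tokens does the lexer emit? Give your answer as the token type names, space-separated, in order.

pos=0: enter STRING mode
pos=0: emit STR "yes" (now at pos=5)
pos=6: emit SEMI ';'
pos=8: emit SEMI ';'
pos=9: emit PLUS '+'
pos=10: enter STRING mode
pos=10: emit STR "ok" (now at pos=14)
pos=15: enter STRING mode
pos=15: emit STR "hi" (now at pos=19)
DONE. 6 tokens: [STR, SEMI, SEMI, PLUS, STR, STR]

Answer: STR SEMI SEMI PLUS STR STR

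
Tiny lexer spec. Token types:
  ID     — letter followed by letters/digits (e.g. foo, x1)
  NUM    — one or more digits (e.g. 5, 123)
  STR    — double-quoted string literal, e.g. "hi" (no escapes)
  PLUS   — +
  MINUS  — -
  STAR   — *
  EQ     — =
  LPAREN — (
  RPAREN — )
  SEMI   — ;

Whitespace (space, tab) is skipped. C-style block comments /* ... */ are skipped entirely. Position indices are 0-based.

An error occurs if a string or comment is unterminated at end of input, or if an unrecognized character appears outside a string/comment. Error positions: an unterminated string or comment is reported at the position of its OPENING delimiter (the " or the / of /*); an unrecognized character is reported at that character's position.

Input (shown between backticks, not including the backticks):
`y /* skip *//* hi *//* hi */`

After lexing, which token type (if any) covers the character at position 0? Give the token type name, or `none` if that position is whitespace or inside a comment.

Answer: ID

Derivation:
pos=0: emit ID 'y' (now at pos=1)
pos=2: enter COMMENT mode (saw '/*')
exit COMMENT mode (now at pos=12)
pos=12: enter COMMENT mode (saw '/*')
exit COMMENT mode (now at pos=20)
pos=20: enter COMMENT mode (saw '/*')
exit COMMENT mode (now at pos=28)
DONE. 1 tokens: [ID]
Position 0: char is 'y' -> ID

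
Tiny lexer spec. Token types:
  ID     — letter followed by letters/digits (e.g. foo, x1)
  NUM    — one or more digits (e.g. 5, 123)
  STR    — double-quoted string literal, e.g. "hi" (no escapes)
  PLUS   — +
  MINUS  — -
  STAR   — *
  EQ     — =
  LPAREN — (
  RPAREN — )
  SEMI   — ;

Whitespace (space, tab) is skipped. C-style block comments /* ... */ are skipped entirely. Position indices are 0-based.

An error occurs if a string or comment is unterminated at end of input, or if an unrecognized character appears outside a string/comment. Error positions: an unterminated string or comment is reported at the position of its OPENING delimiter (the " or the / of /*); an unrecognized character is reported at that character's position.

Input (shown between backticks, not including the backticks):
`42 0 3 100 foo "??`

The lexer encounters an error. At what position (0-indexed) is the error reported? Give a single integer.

Answer: 15

Derivation:
pos=0: emit NUM '42' (now at pos=2)
pos=3: emit NUM '0' (now at pos=4)
pos=5: emit NUM '3' (now at pos=6)
pos=7: emit NUM '100' (now at pos=10)
pos=11: emit ID 'foo' (now at pos=14)
pos=15: enter STRING mode
pos=15: ERROR — unterminated string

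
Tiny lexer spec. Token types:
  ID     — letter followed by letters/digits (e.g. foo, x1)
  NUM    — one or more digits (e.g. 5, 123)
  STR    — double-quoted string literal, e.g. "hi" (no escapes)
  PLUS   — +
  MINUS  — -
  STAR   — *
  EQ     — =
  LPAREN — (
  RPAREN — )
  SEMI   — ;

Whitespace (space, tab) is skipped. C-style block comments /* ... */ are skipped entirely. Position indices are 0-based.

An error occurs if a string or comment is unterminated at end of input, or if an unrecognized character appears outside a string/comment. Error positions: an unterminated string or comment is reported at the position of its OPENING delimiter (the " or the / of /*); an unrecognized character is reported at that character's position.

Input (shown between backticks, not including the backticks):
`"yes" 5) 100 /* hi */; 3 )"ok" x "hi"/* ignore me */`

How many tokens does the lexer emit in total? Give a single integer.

pos=0: enter STRING mode
pos=0: emit STR "yes" (now at pos=5)
pos=6: emit NUM '5' (now at pos=7)
pos=7: emit RPAREN ')'
pos=9: emit NUM '100' (now at pos=12)
pos=13: enter COMMENT mode (saw '/*')
exit COMMENT mode (now at pos=21)
pos=21: emit SEMI ';'
pos=23: emit NUM '3' (now at pos=24)
pos=25: emit RPAREN ')'
pos=26: enter STRING mode
pos=26: emit STR "ok" (now at pos=30)
pos=31: emit ID 'x' (now at pos=32)
pos=33: enter STRING mode
pos=33: emit STR "hi" (now at pos=37)
pos=37: enter COMMENT mode (saw '/*')
exit COMMENT mode (now at pos=52)
DONE. 10 tokens: [STR, NUM, RPAREN, NUM, SEMI, NUM, RPAREN, STR, ID, STR]

Answer: 10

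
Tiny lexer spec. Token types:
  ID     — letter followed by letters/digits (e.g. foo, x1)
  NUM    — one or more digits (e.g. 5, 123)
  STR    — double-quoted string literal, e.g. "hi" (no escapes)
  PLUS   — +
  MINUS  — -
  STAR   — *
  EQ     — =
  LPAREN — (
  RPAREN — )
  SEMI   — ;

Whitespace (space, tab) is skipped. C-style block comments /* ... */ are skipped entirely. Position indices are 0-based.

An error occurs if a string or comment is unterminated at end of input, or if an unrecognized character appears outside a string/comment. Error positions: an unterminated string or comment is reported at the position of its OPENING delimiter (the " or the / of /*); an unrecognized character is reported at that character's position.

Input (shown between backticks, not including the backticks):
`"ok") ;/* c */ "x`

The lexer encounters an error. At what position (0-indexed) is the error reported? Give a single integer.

Answer: 15

Derivation:
pos=0: enter STRING mode
pos=0: emit STR "ok" (now at pos=4)
pos=4: emit RPAREN ')'
pos=6: emit SEMI ';'
pos=7: enter COMMENT mode (saw '/*')
exit COMMENT mode (now at pos=14)
pos=15: enter STRING mode
pos=15: ERROR — unterminated string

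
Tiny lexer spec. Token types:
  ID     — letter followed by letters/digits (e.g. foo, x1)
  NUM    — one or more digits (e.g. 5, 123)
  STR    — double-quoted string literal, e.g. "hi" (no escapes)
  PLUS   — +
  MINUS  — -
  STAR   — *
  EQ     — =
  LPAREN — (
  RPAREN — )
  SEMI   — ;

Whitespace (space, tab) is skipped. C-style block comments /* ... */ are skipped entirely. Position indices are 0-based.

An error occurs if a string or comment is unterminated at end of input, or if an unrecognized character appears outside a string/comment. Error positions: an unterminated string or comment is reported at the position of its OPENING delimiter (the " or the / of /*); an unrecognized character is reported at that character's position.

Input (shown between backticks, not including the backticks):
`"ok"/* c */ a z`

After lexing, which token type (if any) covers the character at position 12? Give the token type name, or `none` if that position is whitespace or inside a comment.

Answer: ID

Derivation:
pos=0: enter STRING mode
pos=0: emit STR "ok" (now at pos=4)
pos=4: enter COMMENT mode (saw '/*')
exit COMMENT mode (now at pos=11)
pos=12: emit ID 'a' (now at pos=13)
pos=14: emit ID 'z' (now at pos=15)
DONE. 3 tokens: [STR, ID, ID]
Position 12: char is 'a' -> ID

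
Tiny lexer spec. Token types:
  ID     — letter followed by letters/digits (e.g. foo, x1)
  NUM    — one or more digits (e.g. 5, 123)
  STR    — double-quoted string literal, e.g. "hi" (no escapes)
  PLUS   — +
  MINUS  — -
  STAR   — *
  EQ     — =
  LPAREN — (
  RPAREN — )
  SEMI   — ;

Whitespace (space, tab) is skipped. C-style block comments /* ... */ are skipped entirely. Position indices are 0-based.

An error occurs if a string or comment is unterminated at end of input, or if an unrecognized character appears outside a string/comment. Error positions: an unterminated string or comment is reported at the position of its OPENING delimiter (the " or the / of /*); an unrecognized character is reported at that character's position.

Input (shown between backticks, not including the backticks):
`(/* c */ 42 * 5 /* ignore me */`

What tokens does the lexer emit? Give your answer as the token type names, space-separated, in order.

Answer: LPAREN NUM STAR NUM

Derivation:
pos=0: emit LPAREN '('
pos=1: enter COMMENT mode (saw '/*')
exit COMMENT mode (now at pos=8)
pos=9: emit NUM '42' (now at pos=11)
pos=12: emit STAR '*'
pos=14: emit NUM '5' (now at pos=15)
pos=16: enter COMMENT mode (saw '/*')
exit COMMENT mode (now at pos=31)
DONE. 4 tokens: [LPAREN, NUM, STAR, NUM]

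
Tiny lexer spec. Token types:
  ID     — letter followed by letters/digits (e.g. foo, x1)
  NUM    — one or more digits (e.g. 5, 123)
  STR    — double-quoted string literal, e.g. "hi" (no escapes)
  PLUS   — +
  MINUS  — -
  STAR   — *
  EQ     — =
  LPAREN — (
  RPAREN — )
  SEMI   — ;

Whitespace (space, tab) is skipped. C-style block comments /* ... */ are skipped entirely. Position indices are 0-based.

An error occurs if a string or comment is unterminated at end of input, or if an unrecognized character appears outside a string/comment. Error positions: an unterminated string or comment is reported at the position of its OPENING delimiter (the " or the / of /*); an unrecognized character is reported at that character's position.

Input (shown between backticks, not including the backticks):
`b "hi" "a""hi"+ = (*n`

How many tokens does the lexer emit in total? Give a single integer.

Answer: 9

Derivation:
pos=0: emit ID 'b' (now at pos=1)
pos=2: enter STRING mode
pos=2: emit STR "hi" (now at pos=6)
pos=7: enter STRING mode
pos=7: emit STR "a" (now at pos=10)
pos=10: enter STRING mode
pos=10: emit STR "hi" (now at pos=14)
pos=14: emit PLUS '+'
pos=16: emit EQ '='
pos=18: emit LPAREN '('
pos=19: emit STAR '*'
pos=20: emit ID 'n' (now at pos=21)
DONE. 9 tokens: [ID, STR, STR, STR, PLUS, EQ, LPAREN, STAR, ID]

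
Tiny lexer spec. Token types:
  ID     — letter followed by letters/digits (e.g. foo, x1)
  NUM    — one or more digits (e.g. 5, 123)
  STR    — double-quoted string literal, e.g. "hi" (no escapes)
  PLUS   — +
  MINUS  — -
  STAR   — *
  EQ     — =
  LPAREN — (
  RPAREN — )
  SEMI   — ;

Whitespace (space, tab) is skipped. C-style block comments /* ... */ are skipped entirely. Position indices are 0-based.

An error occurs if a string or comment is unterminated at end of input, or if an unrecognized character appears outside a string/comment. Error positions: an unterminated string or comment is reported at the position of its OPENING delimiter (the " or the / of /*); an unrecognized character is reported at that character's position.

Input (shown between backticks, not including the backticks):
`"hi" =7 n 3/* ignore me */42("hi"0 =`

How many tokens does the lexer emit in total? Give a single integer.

Answer: 10

Derivation:
pos=0: enter STRING mode
pos=0: emit STR "hi" (now at pos=4)
pos=5: emit EQ '='
pos=6: emit NUM '7' (now at pos=7)
pos=8: emit ID 'n' (now at pos=9)
pos=10: emit NUM '3' (now at pos=11)
pos=11: enter COMMENT mode (saw '/*')
exit COMMENT mode (now at pos=26)
pos=26: emit NUM '42' (now at pos=28)
pos=28: emit LPAREN '('
pos=29: enter STRING mode
pos=29: emit STR "hi" (now at pos=33)
pos=33: emit NUM '0' (now at pos=34)
pos=35: emit EQ '='
DONE. 10 tokens: [STR, EQ, NUM, ID, NUM, NUM, LPAREN, STR, NUM, EQ]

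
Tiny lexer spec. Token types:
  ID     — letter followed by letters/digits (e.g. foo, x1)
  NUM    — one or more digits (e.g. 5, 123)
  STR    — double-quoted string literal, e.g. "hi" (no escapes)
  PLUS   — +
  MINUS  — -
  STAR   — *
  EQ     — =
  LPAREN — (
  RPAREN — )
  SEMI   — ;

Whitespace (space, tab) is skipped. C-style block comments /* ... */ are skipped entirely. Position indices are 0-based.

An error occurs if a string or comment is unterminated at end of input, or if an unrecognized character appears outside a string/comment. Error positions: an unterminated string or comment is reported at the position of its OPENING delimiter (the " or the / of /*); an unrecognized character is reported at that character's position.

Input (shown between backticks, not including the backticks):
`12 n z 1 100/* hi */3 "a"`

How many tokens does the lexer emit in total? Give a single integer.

pos=0: emit NUM '12' (now at pos=2)
pos=3: emit ID 'n' (now at pos=4)
pos=5: emit ID 'z' (now at pos=6)
pos=7: emit NUM '1' (now at pos=8)
pos=9: emit NUM '100' (now at pos=12)
pos=12: enter COMMENT mode (saw '/*')
exit COMMENT mode (now at pos=20)
pos=20: emit NUM '3' (now at pos=21)
pos=22: enter STRING mode
pos=22: emit STR "a" (now at pos=25)
DONE. 7 tokens: [NUM, ID, ID, NUM, NUM, NUM, STR]

Answer: 7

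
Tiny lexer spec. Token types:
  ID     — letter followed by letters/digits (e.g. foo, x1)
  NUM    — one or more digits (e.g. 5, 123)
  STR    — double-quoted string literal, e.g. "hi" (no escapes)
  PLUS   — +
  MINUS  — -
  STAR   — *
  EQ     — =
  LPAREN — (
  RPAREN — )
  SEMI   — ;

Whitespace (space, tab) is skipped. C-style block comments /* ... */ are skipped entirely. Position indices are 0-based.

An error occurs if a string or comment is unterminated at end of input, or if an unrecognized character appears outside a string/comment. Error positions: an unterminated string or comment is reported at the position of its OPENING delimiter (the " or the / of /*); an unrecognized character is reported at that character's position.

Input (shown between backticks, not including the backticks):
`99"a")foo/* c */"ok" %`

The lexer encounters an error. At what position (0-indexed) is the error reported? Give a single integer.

Answer: 21

Derivation:
pos=0: emit NUM '99' (now at pos=2)
pos=2: enter STRING mode
pos=2: emit STR "a" (now at pos=5)
pos=5: emit RPAREN ')'
pos=6: emit ID 'foo' (now at pos=9)
pos=9: enter COMMENT mode (saw '/*')
exit COMMENT mode (now at pos=16)
pos=16: enter STRING mode
pos=16: emit STR "ok" (now at pos=20)
pos=21: ERROR — unrecognized char '%'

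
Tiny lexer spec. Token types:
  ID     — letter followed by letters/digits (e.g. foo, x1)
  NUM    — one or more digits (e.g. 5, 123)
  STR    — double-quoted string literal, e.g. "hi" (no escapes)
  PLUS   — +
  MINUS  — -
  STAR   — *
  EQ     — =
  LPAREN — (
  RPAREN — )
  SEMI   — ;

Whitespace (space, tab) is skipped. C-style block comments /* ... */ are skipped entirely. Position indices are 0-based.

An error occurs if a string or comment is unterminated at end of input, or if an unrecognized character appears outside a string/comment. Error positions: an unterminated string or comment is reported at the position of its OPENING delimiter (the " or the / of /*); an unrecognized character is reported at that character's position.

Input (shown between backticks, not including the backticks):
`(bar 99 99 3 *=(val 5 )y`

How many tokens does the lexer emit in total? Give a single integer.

Answer: 12

Derivation:
pos=0: emit LPAREN '('
pos=1: emit ID 'bar' (now at pos=4)
pos=5: emit NUM '99' (now at pos=7)
pos=8: emit NUM '99' (now at pos=10)
pos=11: emit NUM '3' (now at pos=12)
pos=13: emit STAR '*'
pos=14: emit EQ '='
pos=15: emit LPAREN '('
pos=16: emit ID 'val' (now at pos=19)
pos=20: emit NUM '5' (now at pos=21)
pos=22: emit RPAREN ')'
pos=23: emit ID 'y' (now at pos=24)
DONE. 12 tokens: [LPAREN, ID, NUM, NUM, NUM, STAR, EQ, LPAREN, ID, NUM, RPAREN, ID]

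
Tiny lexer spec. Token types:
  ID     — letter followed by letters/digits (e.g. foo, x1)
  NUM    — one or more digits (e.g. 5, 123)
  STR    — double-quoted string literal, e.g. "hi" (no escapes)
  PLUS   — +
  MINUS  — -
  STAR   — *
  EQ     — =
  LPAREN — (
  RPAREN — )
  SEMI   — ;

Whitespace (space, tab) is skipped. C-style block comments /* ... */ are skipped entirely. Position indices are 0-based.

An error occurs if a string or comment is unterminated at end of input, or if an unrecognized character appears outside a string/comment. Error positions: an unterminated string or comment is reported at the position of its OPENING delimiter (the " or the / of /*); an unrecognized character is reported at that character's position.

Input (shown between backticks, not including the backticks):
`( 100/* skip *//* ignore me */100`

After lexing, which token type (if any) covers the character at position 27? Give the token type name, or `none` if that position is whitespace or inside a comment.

Answer: none

Derivation:
pos=0: emit LPAREN '('
pos=2: emit NUM '100' (now at pos=5)
pos=5: enter COMMENT mode (saw '/*')
exit COMMENT mode (now at pos=15)
pos=15: enter COMMENT mode (saw '/*')
exit COMMENT mode (now at pos=30)
pos=30: emit NUM '100' (now at pos=33)
DONE. 3 tokens: [LPAREN, NUM, NUM]
Position 27: char is ' ' -> none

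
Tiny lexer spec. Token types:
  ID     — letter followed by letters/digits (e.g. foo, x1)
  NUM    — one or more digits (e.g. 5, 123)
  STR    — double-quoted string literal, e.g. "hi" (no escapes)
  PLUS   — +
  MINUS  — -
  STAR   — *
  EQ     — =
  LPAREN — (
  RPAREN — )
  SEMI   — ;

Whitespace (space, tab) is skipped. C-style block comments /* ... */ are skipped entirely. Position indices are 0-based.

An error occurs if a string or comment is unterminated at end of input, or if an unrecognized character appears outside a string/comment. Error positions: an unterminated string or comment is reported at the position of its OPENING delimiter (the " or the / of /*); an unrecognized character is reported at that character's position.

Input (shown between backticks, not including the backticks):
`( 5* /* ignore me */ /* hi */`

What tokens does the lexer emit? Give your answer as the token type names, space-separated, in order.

Answer: LPAREN NUM STAR

Derivation:
pos=0: emit LPAREN '('
pos=2: emit NUM '5' (now at pos=3)
pos=3: emit STAR '*'
pos=5: enter COMMENT mode (saw '/*')
exit COMMENT mode (now at pos=20)
pos=21: enter COMMENT mode (saw '/*')
exit COMMENT mode (now at pos=29)
DONE. 3 tokens: [LPAREN, NUM, STAR]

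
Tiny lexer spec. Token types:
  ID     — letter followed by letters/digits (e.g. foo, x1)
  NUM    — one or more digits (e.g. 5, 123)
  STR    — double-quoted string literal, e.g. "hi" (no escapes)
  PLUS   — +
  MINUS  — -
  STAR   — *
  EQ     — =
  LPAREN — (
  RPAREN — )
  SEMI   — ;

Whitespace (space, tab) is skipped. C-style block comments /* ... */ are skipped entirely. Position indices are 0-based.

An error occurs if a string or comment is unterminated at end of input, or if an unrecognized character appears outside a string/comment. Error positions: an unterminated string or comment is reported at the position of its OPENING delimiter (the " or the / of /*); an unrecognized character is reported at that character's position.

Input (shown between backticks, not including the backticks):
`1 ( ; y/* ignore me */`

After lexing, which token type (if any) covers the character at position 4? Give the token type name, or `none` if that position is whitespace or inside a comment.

pos=0: emit NUM '1' (now at pos=1)
pos=2: emit LPAREN '('
pos=4: emit SEMI ';'
pos=6: emit ID 'y' (now at pos=7)
pos=7: enter COMMENT mode (saw '/*')
exit COMMENT mode (now at pos=22)
DONE. 4 tokens: [NUM, LPAREN, SEMI, ID]
Position 4: char is ';' -> SEMI

Answer: SEMI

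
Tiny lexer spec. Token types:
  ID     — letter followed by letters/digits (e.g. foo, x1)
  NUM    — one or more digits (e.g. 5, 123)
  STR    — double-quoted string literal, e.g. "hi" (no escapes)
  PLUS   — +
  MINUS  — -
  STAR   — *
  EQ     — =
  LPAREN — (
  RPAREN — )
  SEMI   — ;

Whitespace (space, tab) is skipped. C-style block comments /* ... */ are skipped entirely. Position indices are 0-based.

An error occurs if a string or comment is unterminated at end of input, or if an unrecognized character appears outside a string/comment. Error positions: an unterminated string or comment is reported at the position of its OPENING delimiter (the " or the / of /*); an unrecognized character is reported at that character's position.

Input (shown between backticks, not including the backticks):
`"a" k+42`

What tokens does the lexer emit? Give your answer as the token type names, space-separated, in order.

pos=0: enter STRING mode
pos=0: emit STR "a" (now at pos=3)
pos=4: emit ID 'k' (now at pos=5)
pos=5: emit PLUS '+'
pos=6: emit NUM '42' (now at pos=8)
DONE. 4 tokens: [STR, ID, PLUS, NUM]

Answer: STR ID PLUS NUM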